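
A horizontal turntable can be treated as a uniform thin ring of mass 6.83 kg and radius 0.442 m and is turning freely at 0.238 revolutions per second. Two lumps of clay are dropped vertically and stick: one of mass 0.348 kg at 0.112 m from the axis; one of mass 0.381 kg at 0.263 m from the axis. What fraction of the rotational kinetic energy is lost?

fraction ≈ 0.0225

No external torque acts about the axis; L_before = L_after.
I_p = (6.83)(0.442)² = 1.334 kg·m².
Added inertia Σmr² = (0.348)(0.112)² + (0.381)(0.263)² = 0.03072 kg·m²; I_f = 1.334 + 0.03072 = 1.365 kg·m².
ω_f = I_p ω_i / I_f = (1.334)(0.238) / 1.365 = 0.2326 rev/s.
KE_i = ½(1.334)(1.495 rad/s)² = 1.492 J; KE_f = ½(1.365)(1.462)² = 1.458 J.
Fraction lost = 0.02250.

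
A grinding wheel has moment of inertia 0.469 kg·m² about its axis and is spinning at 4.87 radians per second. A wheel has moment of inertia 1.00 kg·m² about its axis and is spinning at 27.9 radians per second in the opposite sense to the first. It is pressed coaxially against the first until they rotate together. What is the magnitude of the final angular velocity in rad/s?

The coupling torques are internal; angular momentum about the shared axis is conserved.
Taking A's sense as positive: L = (0.4690)(4.87) − (1.000)(27.9) = -25.62 kg·m²·rad/s.
Combined I = 0.4690 + 1.000 = 1.469 kg·m².
ω_f = L / I = -25.62 / 1.469 = -17.44 rad/s.

|ω_f| ≈ 17.4 rad/s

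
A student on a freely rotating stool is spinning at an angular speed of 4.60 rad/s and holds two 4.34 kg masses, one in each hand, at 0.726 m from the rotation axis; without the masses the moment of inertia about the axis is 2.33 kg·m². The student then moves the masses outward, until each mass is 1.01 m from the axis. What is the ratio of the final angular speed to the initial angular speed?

With no external torque about the axis, L is conserved: I₁ω₁ = I₂ω₂.
I₁ = 2.33 + 2(4.34)(0.726)² = 6.905 kg·m²; I₂ = 2.33 + 2(4.34)(1.01)² = 11.18 kg·m².
ω₂/ω₁ = I₁/I₂ = 6.905 / 11.18 = 0.6174.

ω₂/ω₁ ≈ 0.617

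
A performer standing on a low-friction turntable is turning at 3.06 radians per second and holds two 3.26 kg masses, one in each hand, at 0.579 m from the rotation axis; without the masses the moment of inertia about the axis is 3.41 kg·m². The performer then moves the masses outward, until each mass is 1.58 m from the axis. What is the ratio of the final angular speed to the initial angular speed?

Angular momentum about the spin axis is conserved since the torque about it is zero.
I₁ = 3.41 + 2(3.26)(0.579)² = 5.596 kg·m²; I₂ = 3.41 + 2(3.26)(1.58)² = 19.69 kg·m².
ω₂/ω₁ = I₁/I₂ = 5.596 / 19.69 = 0.2842.

ω₂/ω₁ ≈ 0.284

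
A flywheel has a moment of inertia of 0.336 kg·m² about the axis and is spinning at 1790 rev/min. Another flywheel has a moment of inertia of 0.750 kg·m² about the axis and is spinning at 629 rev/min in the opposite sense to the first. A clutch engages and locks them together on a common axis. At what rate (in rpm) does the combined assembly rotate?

The coupling torques are internal; angular momentum about the shared axis is conserved.
Taking A's sense as positive: L = (0.3360)(1790) − (0.7500)(629) = 129.7 kg·m²·rpm.
Combined I = 0.3360 + 0.7500 = 1.086 kg·m².
ω_f = L / I = 129.7 / 1.086 = 119.4 rpm.

|ω_f| ≈ 119 rpm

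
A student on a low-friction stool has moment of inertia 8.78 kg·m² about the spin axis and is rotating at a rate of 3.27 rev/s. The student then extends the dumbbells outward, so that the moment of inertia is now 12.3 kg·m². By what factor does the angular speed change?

With no external torque about the axis, L is conserved: I₁ω₁ = I₂ω₂.
ω₂/ω₁ = I₁/I₂ = 8.780 / 12.30 = 0.7138.

ω₂/ω₁ ≈ 0.714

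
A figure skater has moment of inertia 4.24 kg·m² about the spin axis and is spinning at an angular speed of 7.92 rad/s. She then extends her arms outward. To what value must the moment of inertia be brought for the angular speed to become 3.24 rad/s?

I₂ ≈ 10.4 kg·m²

With no external torque about the axis, L is conserved: I₁ω₁ = I₂ω₂.
I₂ = I₁ω₁ / ω₂ = (4.24)(7.92) / (3.24) = 10.36 kg·m².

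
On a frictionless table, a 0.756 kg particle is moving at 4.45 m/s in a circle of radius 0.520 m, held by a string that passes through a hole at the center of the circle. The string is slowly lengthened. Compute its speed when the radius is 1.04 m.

The only horizontal force on the mass is along the cord (radial), so it exerts no torque about the hole and angular momentum m v r is conserved.
v₂ = v₁ r₁ / r₂ = (4.45)(0.520) / (1.04) = 2.225 m/s.

v₂ ≈ 2.23 m/s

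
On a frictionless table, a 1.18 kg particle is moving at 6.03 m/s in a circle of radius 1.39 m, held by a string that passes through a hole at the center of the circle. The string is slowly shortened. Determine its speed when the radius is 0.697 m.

Central (radial) force ⇒ zero torque about the center ⇒ m v r is constant.
v₂ = v₁ r₁ / r₂ = (6.03)(1.39) / (0.697) = 12.03 m/s.

v₂ ≈ 12.0 m/s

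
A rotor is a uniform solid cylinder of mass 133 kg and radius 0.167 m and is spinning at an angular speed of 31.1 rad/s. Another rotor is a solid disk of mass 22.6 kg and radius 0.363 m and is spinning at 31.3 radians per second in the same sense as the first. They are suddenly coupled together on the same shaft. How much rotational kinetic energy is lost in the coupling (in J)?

The coupling torques are internal; angular momentum about the shared axis is conserved.
Moments of inertia: I_A = ½(133)(0.167)² = 1.855 kg·m²; I_B = ½(22.6)(0.363)² = 1.489 kg·m².
Taking A's sense as positive: L = (1.855)(31.1) + (1.489)(31.3) = 104.3 kg·m²·rad/s.
Combined I = 1.855 + 1.489 = 3.344 kg·m².
ω_f = L / I = 104.3 / 3.344 = 31.19 rad/s.
KE_i = ½ΣIω² = 1626 J; KE_f = ½(3.344)(31.19)² = 1626 J.

ΔKE lost ≈ 0.0165 J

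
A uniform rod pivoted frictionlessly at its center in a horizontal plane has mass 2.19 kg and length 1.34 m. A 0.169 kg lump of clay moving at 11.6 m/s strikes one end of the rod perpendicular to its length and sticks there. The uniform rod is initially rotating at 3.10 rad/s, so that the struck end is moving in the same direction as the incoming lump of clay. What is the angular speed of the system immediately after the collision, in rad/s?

|ω_f| ≈ 5.77 rad/s

The axle reaction passes through the pivot and exerts no torque about it; angular momentum about the pivot is conserved through the impact.
I_p = (1/12)(2.19)(1.34)² = 0.3277 kg·m². Taking the sense of the lump of clay's angular momentum as positive, L_{lump} = m v R = (0.169)(11.6)(1.34/2) = 1.313 kg·m²/s.
L_i = +I_p ω_p + m v R = +(0.3277)(3.10) + 1.313 = 2.329 kg·m²/s.
After sticking, I_f = I_p + m R² = 0.3277 + (0.169)(1.34/2)² = 0.4036 kg·m².
ω_f = L_i / I_f = 2.329 / 0.4036 = 5.772 rad/s.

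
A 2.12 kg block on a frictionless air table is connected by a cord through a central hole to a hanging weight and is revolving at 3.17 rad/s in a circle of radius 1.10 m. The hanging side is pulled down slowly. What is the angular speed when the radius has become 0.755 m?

No torque about the axis ⇒ m r₁² ω₁ = m r₂² ω₂.
ω₂ = ω₁ (r₁/r₂)² = (3.17)(1.10/0.755)² = 6.729 rad/s.

ω₂ ≈ 6.73 rad/s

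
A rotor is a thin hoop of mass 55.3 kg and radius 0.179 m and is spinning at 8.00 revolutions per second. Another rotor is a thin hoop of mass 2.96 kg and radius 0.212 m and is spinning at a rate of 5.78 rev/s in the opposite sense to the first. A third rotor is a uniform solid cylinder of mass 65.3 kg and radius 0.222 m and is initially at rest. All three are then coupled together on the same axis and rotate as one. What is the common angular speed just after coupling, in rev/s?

The coupling torques are internal; angular momentum about the shared axis is conserved.
Moments of inertia: I_A = (55.3)(0.179)² = 1.772 kg·m²; I_B = (2.96)(0.212)² = 0.1330 kg·m²; I_C = ½(65.3)(0.222)² = 1.609 kg·m².
Taking A's sense as positive: L = (1.772)(8.00) − (0.1330)(5.78) = 13.41 kg·m²·rev/s.
Combined I = 1.772 + 0.1330 + 1.609 = 3.514 kg·m².
ω_f = L / I = 13.41 / 3.514 = 3.815 rev/s.

|ω_f| ≈ 3.81 rev/s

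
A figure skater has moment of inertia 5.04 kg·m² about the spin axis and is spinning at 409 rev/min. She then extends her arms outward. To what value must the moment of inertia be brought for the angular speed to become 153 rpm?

Angular momentum about the spin axis is conserved since the torque about it is zero.
I₂ = I₁ω₁ / ω₂ = (5.04)(409) / (153) = 13.47 kg·m².

I₂ ≈ 13.5 kg·m²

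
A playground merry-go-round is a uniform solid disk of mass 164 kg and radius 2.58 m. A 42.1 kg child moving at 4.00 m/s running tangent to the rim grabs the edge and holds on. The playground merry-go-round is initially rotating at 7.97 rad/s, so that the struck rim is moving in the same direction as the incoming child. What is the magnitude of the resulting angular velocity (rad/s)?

|ω_f| ≈ 5.79 rad/s

The axle reaction passes through the axle and exerts no torque about it; angular momentum about the axle is conserved through the impact.
I_p = ½(164)(2.58)² = 545.8 kg·m². Taking the sense of the child's angular momentum as positive, L_{child} = m v R = (42.1)(4.00)(2.58) = 434.5 kg·m²/s.
L_i = +I_p ω_p + m v R = +(545.8)(7.97) + 434.5 = 4785 kg·m²/s.
After sticking, I_f = I_p + m R² = 545.8 + (42.1)(2.58)² = 826.1 kg·m².
ω_f = L_i / I_f = 4785 / 826.1 = 5.792 rad/s.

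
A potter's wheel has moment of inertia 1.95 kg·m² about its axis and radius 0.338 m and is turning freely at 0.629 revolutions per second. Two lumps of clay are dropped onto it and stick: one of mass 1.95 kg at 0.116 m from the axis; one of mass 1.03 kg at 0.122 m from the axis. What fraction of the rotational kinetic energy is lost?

fraction ≈ 0.0209

No external torque acts about the axis; L_before = L_after.
Added inertia Σmr² = (1.95)(0.116)² + (1.03)(0.122)² = 0.04157 kg·m²; I_f = 1.950 + 0.04157 = 1.992 kg·m².
ω_f = I_p ω_i / I_f = (1.950)(0.629) / 1.992 = 0.6159 rev/s.
KE_i = ½(1.950)(3.952 rad/s)² = 15.23 J; KE_f = ½(1.992)(3.870)² = 14.91 J.
Fraction lost = 0.02087.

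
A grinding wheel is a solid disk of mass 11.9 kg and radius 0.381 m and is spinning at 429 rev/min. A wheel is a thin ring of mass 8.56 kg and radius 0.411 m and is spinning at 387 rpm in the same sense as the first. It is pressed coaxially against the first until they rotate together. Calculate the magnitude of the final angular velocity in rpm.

|ω_f| ≈ 403 rpm

The coupling torques are internal; angular momentum about the shared axis is conserved.
Moments of inertia: I_A = ½(11.9)(0.381)² = 0.8637 kg·m²; I_B = (8.56)(0.411)² = 1.446 kg·m².
Taking A's sense as positive: L = (0.8637)(429) + (1.446)(387) = 930.1 kg·m²·rpm.
Combined I = 0.8637 + 1.446 = 2.310 kg·m².
ω_f = L / I = 930.1 / 2.310 = 402.7 rpm.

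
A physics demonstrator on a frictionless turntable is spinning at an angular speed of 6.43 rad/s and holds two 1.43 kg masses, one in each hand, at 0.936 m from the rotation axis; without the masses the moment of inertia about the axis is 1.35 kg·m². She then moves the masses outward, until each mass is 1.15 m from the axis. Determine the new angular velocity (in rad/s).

ω₂ ≈ 4.83 rad/s

Angular momentum about the spin axis is conserved since the torque about it is zero.
I₁ = 1.35 + 2(1.43)(0.936)² = 3.856 kg·m²; I₂ = 1.35 + 2(1.43)(1.15)² = 5.132 kg·m².
ω₂ = I₁ω₁ / I₂ = (3.856)(6.43 rad/s) / (5.132) = 4.830 rad/s.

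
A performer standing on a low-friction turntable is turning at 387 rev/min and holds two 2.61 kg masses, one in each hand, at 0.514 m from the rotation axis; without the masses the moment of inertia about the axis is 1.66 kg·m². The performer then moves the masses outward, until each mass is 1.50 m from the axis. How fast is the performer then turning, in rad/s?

With no external torque about the axis, L is conserved: I₁ω₁ = I₂ω₂.
I₁ = 1.66 + 2(2.61)(0.514)² = 3.039 kg·m²; I₂ = 1.66 + 2(2.61)(1.50)² = 13.41 kg·m².
ω₂ = I₁ω₁ / I₂ = (3.039)(387 rpm) / (13.41) = 87.74 rpm = 9.188 rad/s.

ω₂ ≈ 9.19 rad/s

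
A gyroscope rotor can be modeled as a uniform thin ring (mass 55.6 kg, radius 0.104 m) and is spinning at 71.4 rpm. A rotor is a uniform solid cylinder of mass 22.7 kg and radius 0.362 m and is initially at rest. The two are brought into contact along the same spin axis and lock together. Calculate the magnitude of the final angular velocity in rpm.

No external torque acts about the common axis, so total angular momentum is conserved.
Moments of inertia: I_A = (55.6)(0.104)² = 0.6014 kg·m²; I_B = ½(22.7)(0.362)² = 1.487 kg·m².
Taking A's sense as positive: L = (0.6014)(71.4) = 42.94 kg·m²·rpm.
Combined I = 0.6014 + 1.487 = 2.089 kg·m².
ω_f = L / I = 42.94 / 2.089 = 20.56 rpm.

|ω_f| ≈ 20.6 rpm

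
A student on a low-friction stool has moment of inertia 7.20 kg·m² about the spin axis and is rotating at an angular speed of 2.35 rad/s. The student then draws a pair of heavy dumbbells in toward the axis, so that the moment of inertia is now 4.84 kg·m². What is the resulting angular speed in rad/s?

ω₂ ≈ 3.50 rad/s

No external torque acts about the spin axis, so angular momentum is conserved.
ω₂ = I₁ω₁ / I₂ = (7.200)(2.35 rad/s) / (4.840) = 3.496 rad/s.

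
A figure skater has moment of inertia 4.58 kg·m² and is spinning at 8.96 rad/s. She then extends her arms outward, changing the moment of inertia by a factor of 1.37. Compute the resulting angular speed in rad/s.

With no external torque about the axis, L is conserved: I₁ω₁ = I₂ω₂.
I₂ = 1.37 × 4.58 = 6.275 kg·m².
ω₂ = I₁ω₁ / I₂ = (4.580)(8.96 rad/s) / (6.275) = 6.540 rad/s.

ω₂ ≈ 6.54 rad/s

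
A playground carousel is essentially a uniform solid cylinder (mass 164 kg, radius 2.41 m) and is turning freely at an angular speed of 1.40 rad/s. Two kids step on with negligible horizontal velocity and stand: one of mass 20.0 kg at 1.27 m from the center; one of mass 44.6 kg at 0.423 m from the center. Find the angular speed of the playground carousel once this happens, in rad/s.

ω_f ≈ 1.29 rad/s

The added mass arrives with no angular momentum about the center, and any external torque about the center is negligible, so the system's angular momentum is conserved.
I_p = ½(164)(2.41)² = 476.3 kg·m².
Added inertia Σmr² = (20.0)(1.27)² + (44.6)(0.423)² = 40.24 kg·m²; I_f = 476.3 + 40.24 = 516.5 kg·m².
ω_f = I_p ω_i / I_f = (476.3)(1.40) / 516.5 = 1.291 rad/s.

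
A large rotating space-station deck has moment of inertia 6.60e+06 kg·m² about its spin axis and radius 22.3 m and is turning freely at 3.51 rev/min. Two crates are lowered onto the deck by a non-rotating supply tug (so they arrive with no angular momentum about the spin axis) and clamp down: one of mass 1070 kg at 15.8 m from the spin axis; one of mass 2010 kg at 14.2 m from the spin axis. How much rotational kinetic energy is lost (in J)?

The added mass arrives with no angular momentum about the spin axis, and any external torque about the spin axis is negligible, so the system's angular momentum is conserved.
Added inertia Σmr² = (1070)(15.8)² + (2010)(14.2)² = 6.724e+05 kg·m²; I_f = 6.600e+06 + 6.724e+05 = 7.272e+06 kg·m².
ω_f = I_p ω_i / I_f = (6.600e+06)(3.51) / 7.272e+06 = 3.185 rpm.
KE_i = ½(6.600e+06)(0.3676 rad/s)² = 4.458e+05 J; KE_f = ½(7.272e+06)(0.3336)² = 4.046e+05 J.

energy lost ≈ 41200 J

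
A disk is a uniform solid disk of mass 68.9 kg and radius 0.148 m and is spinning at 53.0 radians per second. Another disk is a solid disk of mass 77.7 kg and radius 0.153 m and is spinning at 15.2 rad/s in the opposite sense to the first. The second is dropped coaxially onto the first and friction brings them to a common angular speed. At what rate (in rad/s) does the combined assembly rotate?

|ω_f| ≈ 15.7 rad/s

The coupling torques are internal; angular momentum about the shared axis is conserved.
Moments of inertia: I_A = ½(68.9)(0.148)² = 0.7546 kg·m²; I_B = ½(77.7)(0.153)² = 0.9094 kg·m².
Taking A's sense as positive: L = (0.7546)(53.0) − (0.9094)(15.2) = 26.17 kg·m²·rad/s.
Combined I = 0.7546 + 0.9094 = 1.664 kg·m².
ω_f = L / I = 26.17 / 1.664 = 15.73 rad/s.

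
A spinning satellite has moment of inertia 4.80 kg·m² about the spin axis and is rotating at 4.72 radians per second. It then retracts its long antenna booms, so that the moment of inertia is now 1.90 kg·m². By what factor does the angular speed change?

No external torque acts about the spin axis, so angular momentum is conserved.
ω₂/ω₁ = I₁/I₂ = 4.800 / 1.900 = 2.526.

ω₂/ω₁ ≈ 2.53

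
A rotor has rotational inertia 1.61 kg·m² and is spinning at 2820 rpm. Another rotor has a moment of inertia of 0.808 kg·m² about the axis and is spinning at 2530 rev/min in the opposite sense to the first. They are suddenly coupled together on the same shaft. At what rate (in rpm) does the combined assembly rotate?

|ω_f| ≈ 1030 rpm

No external torque acts about the common axis, so total angular momentum is conserved.
Taking A's sense as positive: L = (1.610)(2820) − (0.8080)(2530) = 2496 kg·m²·rpm.
Combined I = 1.610 + 0.8080 = 2.418 kg·m².
ω_f = L / I = 2496 / 2.418 = 1032 rpm.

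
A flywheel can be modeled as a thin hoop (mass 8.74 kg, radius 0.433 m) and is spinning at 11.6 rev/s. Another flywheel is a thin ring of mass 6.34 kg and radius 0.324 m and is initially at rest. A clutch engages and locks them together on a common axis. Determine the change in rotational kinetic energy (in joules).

The coupling torques are internal; angular momentum about the shared axis is conserved.
Moments of inertia: I_A = (8.74)(0.433)² = 1.639 kg·m²; I_B = (6.34)(0.324)² = 0.6655 kg·m².
Taking A's sense as positive: L = (1.639)(11.6) = 19.01 kg·m²·rev/s.
Combined I = 1.639 + 0.6655 = 2.304 kg·m².
ω_f = L / I = 19.01 / 2.304 = 8.249 rev/s.
KE_i = ½ΣIω² = 4352 J; KE_f = ½(2.304)(51.83)² = 3095 J.

ΔKE ≈ -1260 J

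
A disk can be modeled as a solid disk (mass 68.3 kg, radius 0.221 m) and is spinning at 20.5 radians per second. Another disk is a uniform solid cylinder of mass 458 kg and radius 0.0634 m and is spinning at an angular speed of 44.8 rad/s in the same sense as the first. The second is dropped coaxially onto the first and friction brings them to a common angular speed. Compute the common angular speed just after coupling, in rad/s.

No external torque acts about the common axis, so total angular momentum is conserved.
Moments of inertia: I_A = ½(68.3)(0.221)² = 1.668 kg·m²; I_B = ½(458)(0.0634)² = 0.9205 kg·m².
Taking A's sense as positive: L = (1.668)(20.5) + (0.9205)(44.8) = 75.43 kg·m²·rad/s.
Combined I = 1.668 + 0.9205 = 2.588 kg·m².
ω_f = L / I = 75.43 / 2.588 = 29.14 rad/s.

|ω_f| ≈ 29.1 rad/s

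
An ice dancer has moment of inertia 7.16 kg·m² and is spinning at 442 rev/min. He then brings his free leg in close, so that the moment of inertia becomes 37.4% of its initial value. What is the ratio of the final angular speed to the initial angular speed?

Angular momentum about the spin axis is conserved since the torque about it is zero.
I₂ = 0.374 × 7.16 = 2.678 kg·m².
ω₂/ω₁ = I₁/I₂ = 7.160 / 2.678 = 2.674.

ω₂/ω₁ ≈ 2.67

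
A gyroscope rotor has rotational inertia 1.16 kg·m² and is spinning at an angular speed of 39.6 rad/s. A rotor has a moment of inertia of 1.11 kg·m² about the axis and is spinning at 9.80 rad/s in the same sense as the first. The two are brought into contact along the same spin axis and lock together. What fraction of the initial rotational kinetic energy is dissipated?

No external torque acts about the common axis, so total angular momentum is conserved.
Taking A's sense as positive: L = (1.160)(39.6) + (1.110)(9.80) = 56.81 kg·m²·rad/s.
Combined I = 1.160 + 1.110 = 2.270 kg·m².
ω_f = L / I = 56.81 / 2.270 = 25.03 rad/s.
KE_i = ½ΣIω² = 962.8 J; KE_f = ½(2.270)(25.03)² = 711.0 J.
Fraction dissipated = (KE_i − KE_f)/KE_i = 0.2616.

fraction ≈ 0.262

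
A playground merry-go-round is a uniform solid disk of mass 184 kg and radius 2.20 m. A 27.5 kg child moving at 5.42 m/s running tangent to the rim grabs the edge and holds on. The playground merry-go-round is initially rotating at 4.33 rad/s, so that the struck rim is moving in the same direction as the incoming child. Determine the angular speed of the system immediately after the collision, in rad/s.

About the axle the impulsive forces during the collision are internal, so angular momentum about that axis is conserved.
I_p = ½(184)(2.20)² = 445.3 kg·m². Taking the sense of the child's angular momentum as positive, L_{child} = m v R = (27.5)(5.42)(2.20) = 327.9 kg·m²/s.
L_i = +I_p ω_p + m v R = +(445.3)(4.33) + 327.9 = 2256 kg·m²/s.
After sticking, I_f = I_p + m R² = 445.3 + (27.5)(2.20)² = 578.4 kg·m².
ω_f = L_i / I_f = 2256 / 578.4 = 3.901 rad/s.

|ω_f| ≈ 3.90 rad/s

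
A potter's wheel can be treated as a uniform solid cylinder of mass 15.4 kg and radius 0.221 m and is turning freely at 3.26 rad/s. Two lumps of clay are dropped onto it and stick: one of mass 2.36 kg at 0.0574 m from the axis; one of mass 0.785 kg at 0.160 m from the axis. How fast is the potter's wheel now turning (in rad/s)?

The added mass arrives with no angular momentum about the axis, and any external torque about the axis is negligible, so the system's angular momentum is conserved.
I_p = ½(15.4)(0.221)² = 0.3761 kg·m².
Added inertia Σmr² = (2.36)(0.0574)² + (0.785)(0.160)² = 0.02787 kg·m²; I_f = 0.3761 + 0.02787 = 0.4039 kg·m².
ω_f = I_p ω_i / I_f = (0.3761)(3.26) / 0.4039 = 3.035 rad/s.

ω_f ≈ 3.04 rad/s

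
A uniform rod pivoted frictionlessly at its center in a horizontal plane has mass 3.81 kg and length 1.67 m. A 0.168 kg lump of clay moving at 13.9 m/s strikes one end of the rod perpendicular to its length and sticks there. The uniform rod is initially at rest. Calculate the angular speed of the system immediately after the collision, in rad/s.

About the pivot the impulsive forces during the collision are internal, so angular momentum about that axis is conserved.
I_p = (1/12)(3.81)(1.67)² = 0.8855 kg·m². Taking the sense of the lump of clay's angular momentum as positive, L_{lump} = m v R = (0.168)(13.9)(1.67/2) = 1.950 kg·m²/s.
L_i = 0 + 1.950 = 1.950 kg·m²/s.
After sticking, I_f = I_p + m R² = 0.8855 + (0.168)(1.67/2)² = 1.003 kg·m².
ω_f = L_i / I_f = 1.950 / 1.003 = 1.945 rad/s.

|ω_f| ≈ 1.94 rad/s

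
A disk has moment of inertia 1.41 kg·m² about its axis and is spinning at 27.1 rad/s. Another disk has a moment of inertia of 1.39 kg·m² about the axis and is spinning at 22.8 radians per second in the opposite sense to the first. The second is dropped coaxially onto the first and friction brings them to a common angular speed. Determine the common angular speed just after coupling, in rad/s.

|ω_f| ≈ 2.33 rad/s

The coupling torques are internal; angular momentum about the shared axis is conserved.
Taking A's sense as positive: L = (1.410)(27.1) − (1.390)(22.8) = 6.519 kg·m²·rad/s.
Combined I = 1.410 + 1.390 = 2.800 kg·m².
ω_f = L / I = 6.519 / 2.800 = 2.328 rad/s.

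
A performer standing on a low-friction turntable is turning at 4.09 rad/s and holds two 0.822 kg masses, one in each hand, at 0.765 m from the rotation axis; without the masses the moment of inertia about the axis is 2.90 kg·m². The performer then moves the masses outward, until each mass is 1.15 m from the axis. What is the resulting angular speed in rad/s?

No external torque acts about the spin axis, so angular momentum is conserved.
I₁ = 2.90 + 2(0.822)(0.765)² = 3.862 kg·m²; I₂ = 2.90 + 2(0.822)(1.15)² = 5.074 kg·m².
ω₂ = I₁ω₁ / I₂ = (3.862)(4.09 rad/s) / (5.074) = 3.113 rad/s.

ω₂ ≈ 3.11 rad/s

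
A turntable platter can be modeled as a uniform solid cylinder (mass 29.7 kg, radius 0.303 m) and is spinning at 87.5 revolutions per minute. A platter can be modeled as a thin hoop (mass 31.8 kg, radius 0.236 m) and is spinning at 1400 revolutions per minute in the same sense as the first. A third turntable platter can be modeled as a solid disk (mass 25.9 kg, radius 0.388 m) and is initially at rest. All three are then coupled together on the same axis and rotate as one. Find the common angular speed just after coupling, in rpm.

The coupling torques are internal; angular momentum about the shared axis is conserved.
Moments of inertia: I_A = ½(29.7)(0.303)² = 1.363 kg·m²; I_B = (31.8)(0.236)² = 1.771 kg·m²; I_C = ½(25.9)(0.388)² = 1.950 kg·m².
Taking A's sense as positive: L = (1.363)(87.5) + (1.771)(1400) = 2599 kg·m²·rpm.
Combined I = 1.363 + 1.771 + 1.950 = 5.084 kg·m².
ω_f = L / I = 2599 / 5.084 = 511.2 rpm.

|ω_f| ≈ 511 rpm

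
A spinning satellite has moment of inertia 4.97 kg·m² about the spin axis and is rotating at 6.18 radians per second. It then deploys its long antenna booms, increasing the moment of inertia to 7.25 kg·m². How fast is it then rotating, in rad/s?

Angular momentum about the spin axis is conserved since the torque about it is zero.
ω₂ = I₁ω₁ / I₂ = (4.970)(6.18 rad/s) / (7.250) = 4.236 rad/s.

ω₂ ≈ 4.24 rad/s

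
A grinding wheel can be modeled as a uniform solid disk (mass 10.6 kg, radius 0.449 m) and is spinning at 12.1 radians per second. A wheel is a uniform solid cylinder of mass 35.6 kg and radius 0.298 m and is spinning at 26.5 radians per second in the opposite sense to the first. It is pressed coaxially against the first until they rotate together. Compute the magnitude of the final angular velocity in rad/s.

No external torque acts about the common axis, so total angular momentum is conserved.
Moments of inertia: I_A = ½(10.6)(0.449)² = 1.068 kg·m²; I_B = ½(35.6)(0.298)² = 1.581 kg·m².
Taking A's sense as positive: L = (1.068)(12.1) − (1.581)(26.5) = -28.96 kg·m²·rad/s.
Combined I = 1.068 + 1.581 = 2.649 kg·m².
ω_f = L / I = -28.96 / 2.649 = -10.93 rad/s.

|ω_f| ≈ 10.9 rad/s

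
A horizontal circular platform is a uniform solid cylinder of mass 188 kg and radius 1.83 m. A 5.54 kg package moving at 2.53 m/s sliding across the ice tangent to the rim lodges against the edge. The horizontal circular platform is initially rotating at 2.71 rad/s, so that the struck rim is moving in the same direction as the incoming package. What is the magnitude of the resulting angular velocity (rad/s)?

About the central axle the impulsive forces during the collision are internal, so angular momentum about that axis is conserved.
I_p = ½(188)(1.83)² = 314.8 kg·m². Taking the sense of the package's angular momentum as positive, L_{package} = m v R = (5.54)(2.53)(1.83) = 25.65 kg·m²/s.
L_i = +I_p ω_p + m v R = +(314.8)(2.71) + 25.65 = 878.7 kg·m²/s.
After sticking, I_f = I_p + m R² = 314.8 + (5.54)(1.83)² = 333.3 kg·m².
ω_f = L_i / I_f = 878.7 / 333.3 = 2.636 rad/s.

|ω_f| ≈ 2.64 rad/s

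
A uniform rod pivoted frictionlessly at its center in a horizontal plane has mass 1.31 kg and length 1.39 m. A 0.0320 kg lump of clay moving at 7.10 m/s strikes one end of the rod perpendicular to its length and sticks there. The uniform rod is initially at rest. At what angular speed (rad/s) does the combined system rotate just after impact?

|ω_f| ≈ 0.698 rad/s

About the pivot the impulsive forces during the collision are internal, so angular momentum about that axis is conserved.
I_p = (1/12)(1.31)(1.39)² = 0.2109 kg·m². Taking the sense of the lump of clay's angular momentum as positive, L_{lump} = m v R = (0.0320)(7.10)(1.39/2) = 0.1579 kg·m²/s.
L_i = 0 + 0.1579 = 0.1579 kg·m²/s.
After sticking, I_f = I_p + m R² = 0.2109 + (0.0320)(1.39/2)² = 0.2264 kg·m².
ω_f = L_i / I_f = 0.1579 / 0.2264 = 0.6975 rad/s.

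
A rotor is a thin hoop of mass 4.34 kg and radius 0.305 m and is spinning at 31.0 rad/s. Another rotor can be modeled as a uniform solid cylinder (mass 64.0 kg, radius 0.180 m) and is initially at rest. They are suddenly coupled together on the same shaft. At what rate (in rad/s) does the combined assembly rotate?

The coupling torques are internal; angular momentum about the shared axis is conserved.
Moments of inertia: I_A = (4.34)(0.305)² = 0.4037 kg·m²; I_B = ½(64.0)(0.180)² = 1.037 kg·m².
Taking A's sense as positive: L = (0.4037)(31.0) = 12.52 kg·m²·rad/s.
Combined I = 0.4037 + 1.037 = 1.441 kg·m².
ω_f = L / I = 12.52 / 1.441 = 8.688 rad/s.

|ω_f| ≈ 8.69 rad/s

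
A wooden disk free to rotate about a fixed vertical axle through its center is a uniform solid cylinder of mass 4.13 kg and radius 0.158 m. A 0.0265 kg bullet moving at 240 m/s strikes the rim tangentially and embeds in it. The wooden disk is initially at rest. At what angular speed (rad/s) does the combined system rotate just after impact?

The axle reaction passes through the axle and exerts no torque about it; angular momentum about the axle is conserved through the impact.
I_p = ½(4.13)(0.158)² = 0.05155 kg·m². Taking the sense of the bullet's angular momentum as positive, L_{bullet} = m v R = (0.0265)(240)(0.158) = 1.005 kg·m²/s.
L_i = 0 + 1.005 = 1.005 kg·m²/s.
After sticking, I_f = I_p + m R² = 0.05155 + (0.0265)(0.158)² = 0.05221 kg·m².
ω_f = L_i / I_f = 1.005 / 0.05221 = 19.25 rad/s.

|ω_f| ≈ 19.2 rad/s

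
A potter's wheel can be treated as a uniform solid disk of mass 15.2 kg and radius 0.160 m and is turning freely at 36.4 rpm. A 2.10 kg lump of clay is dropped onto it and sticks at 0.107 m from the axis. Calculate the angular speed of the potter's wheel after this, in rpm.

The added mass arrives with no angular momentum about the axis, and any external torque about the axis is negligible, so the system's angular momentum is conserved.
I_p = ½(15.2)(0.160)² = 0.1946 kg·m².
Added inertia Σmr² = (2.10)(0.107)² = 0.02404 kg·m²; I_f = 0.1946 + 0.02404 = 0.2186 kg·m².
ω_f = I_p ω_i / I_f = (0.1946)(36.4) / 0.2186 = 32.40 rpm.

ω_f ≈ 32.4 rpm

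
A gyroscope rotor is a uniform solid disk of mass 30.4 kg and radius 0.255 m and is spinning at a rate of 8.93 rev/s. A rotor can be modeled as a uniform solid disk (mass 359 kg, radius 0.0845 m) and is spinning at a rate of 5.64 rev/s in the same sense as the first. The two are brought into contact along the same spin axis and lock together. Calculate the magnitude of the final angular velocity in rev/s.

The coupling torques are internal; angular momentum about the shared axis is conserved.
Moments of inertia: I_A = ½(30.4)(0.255)² = 0.9884 kg·m²; I_B = ½(359)(0.0845)² = 1.282 kg·m².
Taking A's sense as positive: L = (0.9884)(8.93) + (1.282)(5.64) = 16.05 kg·m²·rev/s.
Combined I = 0.9884 + 1.282 = 2.270 kg·m².
ω_f = L / I = 16.05 / 2.270 = 7.072 rev/s.

|ω_f| ≈ 7.07 rev/s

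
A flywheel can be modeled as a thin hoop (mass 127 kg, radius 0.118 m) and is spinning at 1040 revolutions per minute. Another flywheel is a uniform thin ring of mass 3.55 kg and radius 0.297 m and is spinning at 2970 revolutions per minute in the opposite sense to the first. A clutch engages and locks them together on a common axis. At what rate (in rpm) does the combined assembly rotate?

No external torque acts about the common axis, so total angular momentum is conserved.
Moments of inertia: I_A = (127)(0.118)² = 1.768 kg·m²; I_B = (3.55)(0.297)² = 0.3131 kg·m².
Taking A's sense as positive: L = (1.768)(1040) − (0.3131)(2970) = 909.1 kg·m²·rpm.
Combined I = 1.768 + 0.3131 = 2.081 kg·m².
ω_f = L / I = 909.1 / 2.081 = 436.7 rpm.

|ω_f| ≈ 437 rpm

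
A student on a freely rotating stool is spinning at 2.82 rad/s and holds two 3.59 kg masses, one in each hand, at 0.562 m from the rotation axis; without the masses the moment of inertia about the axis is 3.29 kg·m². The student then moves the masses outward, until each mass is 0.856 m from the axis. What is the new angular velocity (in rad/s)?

With no external torque about the axis, L is conserved: I₁ω₁ = I₂ω₂.
I₁ = 3.29 + 2(3.59)(0.562)² = 5.558 kg·m²; I₂ = 3.29 + 2(3.59)(0.856)² = 8.551 kg·m².
ω₂ = I₁ω₁ / I₂ = (5.558)(2.82 rad/s) / (8.551) = 1.833 rad/s.

ω₂ ≈ 1.83 rad/s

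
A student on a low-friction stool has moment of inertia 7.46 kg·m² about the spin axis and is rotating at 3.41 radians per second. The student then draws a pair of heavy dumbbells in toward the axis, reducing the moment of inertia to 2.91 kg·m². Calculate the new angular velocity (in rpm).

No external torque acts about the spin axis, so angular momentum is conserved.
ω₂ = I₁ω₁ / I₂ = (7.460)(3.41 rad/s) / (2.910) = 8.742 rad/s = 83.48 rpm.

ω₂ ≈ 83.5 rpm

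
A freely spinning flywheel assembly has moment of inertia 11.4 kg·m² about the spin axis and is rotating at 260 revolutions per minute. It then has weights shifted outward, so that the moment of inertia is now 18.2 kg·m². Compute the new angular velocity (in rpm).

ω₂ ≈ 163 rpm

Angular momentum about the spin axis is conserved since the torque about it is zero.
ω₂ = I₁ω₁ / I₂ = (11.40)(260 rpm) / (18.20) = 162.9 rpm.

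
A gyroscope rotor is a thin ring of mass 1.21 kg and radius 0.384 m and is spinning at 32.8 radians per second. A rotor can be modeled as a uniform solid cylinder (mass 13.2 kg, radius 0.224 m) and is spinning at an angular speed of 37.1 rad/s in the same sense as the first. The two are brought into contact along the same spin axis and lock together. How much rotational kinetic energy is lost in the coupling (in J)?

No external torque acts about the common axis, so total angular momentum is conserved.
Moments of inertia: I_A = (1.21)(0.384)² = 0.1784 kg·m²; I_B = ½(13.2)(0.224)² = 0.3312 kg·m².
Taking A's sense as positive: L = (0.1784)(32.8) + (0.3312)(37.1) = 18.14 kg·m²·rad/s.
Combined I = 0.1784 + 0.3312 = 0.5096 kg·m².
ω_f = L / I = 18.14 / 0.5096 = 35.59 rad/s.
KE_i = ½ΣIω² = 323.9 J; KE_f = ½(0.5096)(35.59)² = 322.8 J.

ΔKE lost ≈ 1.07 J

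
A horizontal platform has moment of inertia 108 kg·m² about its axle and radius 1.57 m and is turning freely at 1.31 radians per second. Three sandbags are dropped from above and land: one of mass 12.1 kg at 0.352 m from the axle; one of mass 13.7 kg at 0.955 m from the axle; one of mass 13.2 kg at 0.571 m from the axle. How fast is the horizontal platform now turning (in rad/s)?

No external torque acts about the axle; L_before = L_after.
Added inertia Σmr² = (12.1)(0.352)² + (13.7)(0.955)² + (13.2)(0.571)² = 18.30 kg·m²; I_f = 108.0 + 18.30 = 126.3 kg·m².
ω_f = I_p ω_i / I_f = (108.0)(1.31) / 126.3 = 1.120 rad/s.

ω_f ≈ 1.12 rad/s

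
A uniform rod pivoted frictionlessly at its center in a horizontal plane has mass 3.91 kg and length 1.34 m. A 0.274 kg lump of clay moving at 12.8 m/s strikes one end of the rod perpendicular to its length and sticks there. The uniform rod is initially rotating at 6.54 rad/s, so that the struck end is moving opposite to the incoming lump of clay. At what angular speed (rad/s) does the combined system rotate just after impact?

|ω_f| ≈ 2.09 rad/s

About the pivot the impulsive forces during the collision are internal, so angular momentum about that axis is conserved.
I_p = (1/12)(3.91)(1.34)² = 0.5851 kg·m². Taking the sense of the lump of clay's angular momentum as positive, L_{lump} = m v R = (0.274)(12.8)(1.34/2) = 2.350 kg·m²/s.
L_i = −I_p ω_p + m v R = −(0.5851)(6.54) + 2.350 = -1.477 kg·m²/s.
After sticking, I_f = I_p + m R² = 0.5851 + (0.274)(1.34/2)² = 0.7081 kg·m².
ω_f = L_i / I_f = -1.477 / 0.7081 = -2.085 rad/s.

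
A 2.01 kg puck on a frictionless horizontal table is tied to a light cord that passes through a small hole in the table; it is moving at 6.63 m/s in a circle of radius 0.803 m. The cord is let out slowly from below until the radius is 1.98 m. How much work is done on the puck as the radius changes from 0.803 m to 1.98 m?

W ≈ -36.9 J

Central (radial) force ⇒ zero torque about the center ⇒ m v r is constant.
v₂ = v₁ r₁ / r₂ = (6.63)(0.803) / (1.98) = 2.689 m/s.
W = ΔKE = ½m(v₂² − v₁²) = -36.91 J.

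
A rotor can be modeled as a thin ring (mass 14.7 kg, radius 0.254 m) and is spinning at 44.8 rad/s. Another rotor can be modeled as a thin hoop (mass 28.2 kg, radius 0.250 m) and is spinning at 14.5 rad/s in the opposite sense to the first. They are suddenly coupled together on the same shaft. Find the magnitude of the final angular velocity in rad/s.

|ω_f| ≈ 6.25 rad/s

No external torque acts about the common axis, so total angular momentum is conserved.
Moments of inertia: I_A = (14.7)(0.254)² = 0.9484 kg·m²; I_B = (28.2)(0.250)² = 1.762 kg·m².
Taking A's sense as positive: L = (0.9484)(44.8) − (1.762)(14.5) = 16.93 kg·m²·rad/s.
Combined I = 0.9484 + 1.762 = 2.711 kg·m².
ω_f = L / I = 16.93 / 2.711 = 6.246 rad/s.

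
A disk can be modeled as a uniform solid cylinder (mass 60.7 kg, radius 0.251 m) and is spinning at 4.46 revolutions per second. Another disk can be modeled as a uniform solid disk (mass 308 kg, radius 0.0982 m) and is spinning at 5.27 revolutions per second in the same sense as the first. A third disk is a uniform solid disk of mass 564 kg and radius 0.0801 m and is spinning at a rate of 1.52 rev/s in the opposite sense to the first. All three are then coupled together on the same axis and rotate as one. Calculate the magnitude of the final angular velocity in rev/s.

No external torque acts about the common axis, so total angular momentum is conserved.
Moments of inertia: I_A = ½(60.7)(0.251)² = 1.912 kg·m²; I_B = ½(308)(0.0982)² = 1.485 kg·m²; I_C = ½(564)(0.0801)² = 1.809 kg·m².
Taking A's sense as positive: L = (1.912)(4.46) + (1.485)(5.27) − (1.809)(1.52) = 13.60 kg·m²·rev/s.
Combined I = 1.912 + 1.485 + 1.809 = 5.206 kg·m².
ω_f = L / I = 13.60 / 5.206 = 2.613 rev/s.

|ω_f| ≈ 2.61 rev/s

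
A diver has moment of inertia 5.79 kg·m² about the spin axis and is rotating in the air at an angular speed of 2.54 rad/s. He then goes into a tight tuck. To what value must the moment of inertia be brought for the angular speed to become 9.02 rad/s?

I₂ ≈ 1.63 kg·m²

Angular momentum about the spin axis is conserved since the torque about it is zero.
I₂ = I₁ω₁ / ω₂ = (5.79)(2.54) / (9.02) = 1.630 kg·m².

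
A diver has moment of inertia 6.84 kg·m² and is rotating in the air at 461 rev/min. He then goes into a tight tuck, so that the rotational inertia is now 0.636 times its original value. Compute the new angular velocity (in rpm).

With no external torque about the axis, L is conserved: I₁ω₁ = I₂ω₂.
I₂ = 0.636 × 6.84 = 4.350 kg·m².
ω₂ = I₁ω₁ / I₂ = (6.840)(461 rpm) / (4.350) = 724.8 rpm.

ω₂ ≈ 725 rpm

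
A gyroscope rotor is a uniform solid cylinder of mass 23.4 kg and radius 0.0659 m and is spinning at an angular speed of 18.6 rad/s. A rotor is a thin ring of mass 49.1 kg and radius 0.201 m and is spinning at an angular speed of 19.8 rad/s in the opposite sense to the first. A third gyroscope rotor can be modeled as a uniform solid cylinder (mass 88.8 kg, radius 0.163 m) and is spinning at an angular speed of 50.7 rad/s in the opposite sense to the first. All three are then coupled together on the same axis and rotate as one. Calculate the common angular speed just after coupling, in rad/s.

|ω_f| ≈ 30.5 rad/s

No external torque acts about the common axis, so total angular momentum is conserved.
Moments of inertia: I_A = ½(23.4)(0.0659)² = 0.05081 kg·m²; I_B = (49.1)(0.201)² = 1.984 kg·m²; I_C = ½(88.8)(0.163)² = 1.180 kg·m².
Taking A's sense as positive: L = (0.05081)(18.6) − (1.984)(19.8) − (1.180)(50.7) = -98.14 kg·m²·rad/s.
Combined I = 0.05081 + 1.984 + 1.180 = 3.214 kg·m².
ω_f = L / I = -98.14 / 3.214 = -30.53 rad/s.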